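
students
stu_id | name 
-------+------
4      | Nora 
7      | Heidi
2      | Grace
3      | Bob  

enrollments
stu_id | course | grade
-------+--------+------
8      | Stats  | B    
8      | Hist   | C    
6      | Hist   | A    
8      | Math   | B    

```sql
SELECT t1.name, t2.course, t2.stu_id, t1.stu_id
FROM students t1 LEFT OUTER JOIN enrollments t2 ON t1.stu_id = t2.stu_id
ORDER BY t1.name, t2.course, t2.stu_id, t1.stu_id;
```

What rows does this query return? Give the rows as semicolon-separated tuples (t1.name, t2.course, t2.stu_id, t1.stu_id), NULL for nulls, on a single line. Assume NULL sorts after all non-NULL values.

(Bob, NULL, NULL, 3); (Grace, NULL, NULL, 2); (Heidi, NULL, NULL, 7); (Nora, NULL, NULL, 4)

LEFT JOIN keeps every row from `students`; unmatched rows get NULL for `enrollments`'s columns.
Matching on t1.stu_id = t2.stu_id.
Matched pairs: 0; unmatched t1 rows kept: 4.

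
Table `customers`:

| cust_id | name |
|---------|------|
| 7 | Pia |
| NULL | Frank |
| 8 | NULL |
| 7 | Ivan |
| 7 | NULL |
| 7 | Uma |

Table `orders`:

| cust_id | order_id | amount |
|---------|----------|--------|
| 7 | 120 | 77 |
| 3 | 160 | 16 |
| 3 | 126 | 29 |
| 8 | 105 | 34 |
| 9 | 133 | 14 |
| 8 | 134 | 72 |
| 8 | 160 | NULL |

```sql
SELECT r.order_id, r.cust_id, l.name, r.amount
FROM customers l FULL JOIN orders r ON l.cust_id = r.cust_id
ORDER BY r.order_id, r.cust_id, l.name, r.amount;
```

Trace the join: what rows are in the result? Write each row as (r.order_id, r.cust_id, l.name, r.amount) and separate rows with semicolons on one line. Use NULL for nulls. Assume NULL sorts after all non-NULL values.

FULL OUTER JOIN keeps every row from both sides; unmatched rows get NULL for the other side's columns.
Matching on l.cust_id = r.cust_id. A NULL in a compared column never satisfies the condition.
Matched pairs: 7; unmatched l rows kept: 1; unmatched r rows kept: 3.

(105, 8, NULL, 34); (120, 7, Ivan, 77); (120, 7, Pia, 77); (120, 7, Uma, 77); (120, 7, NULL, 77); (126, 3, NULL, 29); (133, 9, NULL, 14); (134, 8, NULL, 72); (160, 3, NULL, 16); (160, 8, NULL, NULL); (NULL, NULL, Frank, NULL)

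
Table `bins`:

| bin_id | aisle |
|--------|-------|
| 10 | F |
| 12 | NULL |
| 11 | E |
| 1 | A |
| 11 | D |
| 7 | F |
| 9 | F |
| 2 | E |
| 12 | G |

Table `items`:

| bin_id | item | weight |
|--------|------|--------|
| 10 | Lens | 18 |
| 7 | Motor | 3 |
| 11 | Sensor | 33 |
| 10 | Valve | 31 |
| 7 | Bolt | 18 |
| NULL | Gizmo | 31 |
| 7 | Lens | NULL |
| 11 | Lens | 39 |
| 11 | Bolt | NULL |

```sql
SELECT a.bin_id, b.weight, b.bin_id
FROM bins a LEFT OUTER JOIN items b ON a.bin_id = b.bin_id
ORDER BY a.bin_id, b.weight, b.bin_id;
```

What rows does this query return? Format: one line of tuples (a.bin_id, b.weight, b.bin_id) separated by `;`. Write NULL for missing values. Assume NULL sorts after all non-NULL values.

(1, NULL, NULL); (2, NULL, NULL); (7, 3, 7); (7, 18, 7); (7, NULL, 7); (9, NULL, NULL); (10, 18, 10); (10, 31, 10); (11, 33, 11); (11, 33, 11); (11, 39, 11); (11, 39, 11); (11, NULL, 11); (11, NULL, 11); (12, NULL, NULL); (12, NULL, NULL)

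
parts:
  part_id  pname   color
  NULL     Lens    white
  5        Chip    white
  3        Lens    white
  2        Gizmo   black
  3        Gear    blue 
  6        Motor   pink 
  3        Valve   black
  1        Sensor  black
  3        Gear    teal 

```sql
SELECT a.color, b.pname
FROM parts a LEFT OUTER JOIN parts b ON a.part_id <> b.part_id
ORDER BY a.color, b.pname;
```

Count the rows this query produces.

LEFT JOIN keeps every row from `parts a`; unmatched rows get NULL for `parts b`'s columns.
Matching on a.part_id <> b.part_id. A NULL in a compared column never satisfies the condition.
- a (part_id=NULL) has no partner → padded with NULL.
- a (part_id=5) pairs with 7 row(s) of b.
- a (part_id=3) pairs with 4 row(s) of b.
- a (part_id=2) pairs with 7 row(s) of b.
- a (part_id=3) pairs with 4 row(s) of b.
- a (part_id=6) pairs with 7 row(s) of b.
- a (part_id=3) pairs with 4 row(s) of b.
- a (part_id=1) pairs with 7 row(s) of b.
- a (part_id=3) pairs with 4 row(s) of b.
Total: 44 matched + 1 padded = 45 rows.

45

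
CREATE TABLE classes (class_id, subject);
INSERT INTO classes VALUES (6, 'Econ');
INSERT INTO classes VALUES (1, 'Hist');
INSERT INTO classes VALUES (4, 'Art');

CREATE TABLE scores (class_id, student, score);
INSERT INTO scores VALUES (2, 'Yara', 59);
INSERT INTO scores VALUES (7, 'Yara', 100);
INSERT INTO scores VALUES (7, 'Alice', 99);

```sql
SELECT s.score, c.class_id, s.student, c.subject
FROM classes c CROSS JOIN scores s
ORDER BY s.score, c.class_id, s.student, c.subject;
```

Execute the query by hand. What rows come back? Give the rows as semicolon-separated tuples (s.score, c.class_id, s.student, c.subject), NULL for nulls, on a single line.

(59, 1, Yara, Hist); (59, 4, Yara, Art); (59, 6, Yara, Econ); (99, 1, Alice, Hist); (99, 4, Alice, Art); (99, 6, Alice, Econ); (100, 1, Yara, Hist); (100, 4, Yara, Art); (100, 6, Yara, Econ)

CROSS JOIN pairs every row of `classes` with every row of `scores`: 3 × 3 = 9 rows.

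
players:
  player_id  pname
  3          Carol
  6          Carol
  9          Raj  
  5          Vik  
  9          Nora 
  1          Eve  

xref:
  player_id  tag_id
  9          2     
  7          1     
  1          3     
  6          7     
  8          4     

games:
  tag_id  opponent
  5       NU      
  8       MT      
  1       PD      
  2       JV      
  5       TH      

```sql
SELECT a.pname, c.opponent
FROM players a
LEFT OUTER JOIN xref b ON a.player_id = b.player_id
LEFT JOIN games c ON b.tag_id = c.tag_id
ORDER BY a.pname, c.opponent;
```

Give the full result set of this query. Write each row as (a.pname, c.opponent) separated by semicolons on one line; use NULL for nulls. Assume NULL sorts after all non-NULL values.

(Carol, NULL); (Carol, NULL); (Eve, NULL); (Nora, JV); (Raj, JV); (Vik, NULL)

Joins associate left-to-right: players LEFT JOIN xref on player_id gives 6 intermediate row(s).
Then LEFT JOIN `games c` on tag_id: each of those 6 rows is kept; rows whose b.tag_id has no match in c get NULL for c's columns.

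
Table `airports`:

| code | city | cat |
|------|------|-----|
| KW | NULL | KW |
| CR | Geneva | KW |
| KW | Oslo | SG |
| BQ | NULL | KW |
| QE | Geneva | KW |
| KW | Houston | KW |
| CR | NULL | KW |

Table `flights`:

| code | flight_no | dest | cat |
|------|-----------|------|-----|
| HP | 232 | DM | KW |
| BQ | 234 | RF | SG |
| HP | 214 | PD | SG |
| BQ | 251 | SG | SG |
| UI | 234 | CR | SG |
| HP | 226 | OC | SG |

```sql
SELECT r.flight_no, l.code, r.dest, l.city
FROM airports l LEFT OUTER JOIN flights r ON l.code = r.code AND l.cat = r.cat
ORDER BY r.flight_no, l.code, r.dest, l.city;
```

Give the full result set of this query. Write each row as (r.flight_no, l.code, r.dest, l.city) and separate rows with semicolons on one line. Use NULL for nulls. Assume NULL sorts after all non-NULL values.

LEFT JOIN keeps every row from `airports`; unmatched rows get NULL for `flights`'s columns.
Matching on l.code = r.code AND l.cat = r.cat.
- l row (code=KW, cat=KW): no match → kept, r columns NULL.
- l row (code=CR, cat=KW): no match → kept, r columns NULL.
- l row (code=KW, cat=SG): no match → kept, r columns NULL.
- l row (code=BQ, cat=KW): no match → kept, r columns NULL.
- l row (code=QE, cat=KW): no match → kept, r columns NULL.
- l row (code=KW, cat=KW): no match → kept, r columns NULL.
- l row (code=CR, cat=KW): no match → kept, r columns NULL.
After projecting and ordering:
r.flight_no | l.code | r.dest | l.city
NULL | BQ | NULL | NULL
NULL | CR | NULL | Geneva
NULL | CR | NULL | NULL
NULL | KW | NULL | Houston
NULL | KW | NULL | Oslo
NULL | KW | NULL | NULL
NULL | QE | NULL | Geneva

(NULL, BQ, NULL, NULL); (NULL, CR, NULL, Geneva); (NULL, CR, NULL, NULL); (NULL, KW, NULL, Houston); (NULL, KW, NULL, Oslo); (NULL, KW, NULL, NULL); (NULL, QE, NULL, Geneva)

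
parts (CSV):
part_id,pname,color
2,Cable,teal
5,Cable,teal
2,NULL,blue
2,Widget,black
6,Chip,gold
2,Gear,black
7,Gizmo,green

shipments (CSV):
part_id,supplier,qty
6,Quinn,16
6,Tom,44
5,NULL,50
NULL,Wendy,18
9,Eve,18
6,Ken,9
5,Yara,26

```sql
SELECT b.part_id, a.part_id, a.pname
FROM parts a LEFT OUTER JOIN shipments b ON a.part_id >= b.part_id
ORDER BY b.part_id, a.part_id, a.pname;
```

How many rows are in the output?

16

LEFT JOIN keeps every row from `parts`; unmatched rows get NULL for `shipments`'s columns.
Matching on a.part_id >= b.part_id. A NULL in a compared column never satisfies the condition.
- a (part_id=2) has no partner → padded with NULL.
- a (part_id=5) pairs with 2 row(s) of b.
- a (part_id=2) has no partner → padded with NULL.
- a (part_id=2) has no partner → padded with NULL.
- a (part_id=6) pairs with 5 row(s) of b.
- a (part_id=2) has no partner → padded with NULL.
- a (part_id=7) pairs with 5 row(s) of b.
Total: 12 matched + 4 padded = 16 rows.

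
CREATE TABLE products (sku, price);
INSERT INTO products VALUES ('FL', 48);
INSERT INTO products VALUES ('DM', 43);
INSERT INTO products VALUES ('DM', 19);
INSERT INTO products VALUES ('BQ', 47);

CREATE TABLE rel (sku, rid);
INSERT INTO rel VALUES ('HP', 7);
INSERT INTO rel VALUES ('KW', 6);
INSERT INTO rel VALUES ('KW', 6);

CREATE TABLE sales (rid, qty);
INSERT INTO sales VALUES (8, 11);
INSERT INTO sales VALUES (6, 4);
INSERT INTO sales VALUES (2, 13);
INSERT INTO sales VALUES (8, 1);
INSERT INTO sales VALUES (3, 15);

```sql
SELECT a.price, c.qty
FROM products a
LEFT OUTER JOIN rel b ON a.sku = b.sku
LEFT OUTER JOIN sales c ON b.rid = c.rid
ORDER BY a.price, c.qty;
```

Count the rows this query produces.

4

Evaluate left to right. First `products a LEFT JOIN rel b` on sku: 4 row(s).
Then LEFT JOIN `sales c` on rid: each of those 4 rows is kept; rows whose b.rid has no match in c get NULL for c's columns.
Result: 4 row(s).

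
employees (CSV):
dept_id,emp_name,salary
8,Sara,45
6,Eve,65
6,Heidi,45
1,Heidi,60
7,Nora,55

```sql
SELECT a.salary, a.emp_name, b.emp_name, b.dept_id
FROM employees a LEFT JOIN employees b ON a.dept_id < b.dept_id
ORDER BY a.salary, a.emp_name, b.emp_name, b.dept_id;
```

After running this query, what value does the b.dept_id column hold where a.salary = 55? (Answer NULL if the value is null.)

8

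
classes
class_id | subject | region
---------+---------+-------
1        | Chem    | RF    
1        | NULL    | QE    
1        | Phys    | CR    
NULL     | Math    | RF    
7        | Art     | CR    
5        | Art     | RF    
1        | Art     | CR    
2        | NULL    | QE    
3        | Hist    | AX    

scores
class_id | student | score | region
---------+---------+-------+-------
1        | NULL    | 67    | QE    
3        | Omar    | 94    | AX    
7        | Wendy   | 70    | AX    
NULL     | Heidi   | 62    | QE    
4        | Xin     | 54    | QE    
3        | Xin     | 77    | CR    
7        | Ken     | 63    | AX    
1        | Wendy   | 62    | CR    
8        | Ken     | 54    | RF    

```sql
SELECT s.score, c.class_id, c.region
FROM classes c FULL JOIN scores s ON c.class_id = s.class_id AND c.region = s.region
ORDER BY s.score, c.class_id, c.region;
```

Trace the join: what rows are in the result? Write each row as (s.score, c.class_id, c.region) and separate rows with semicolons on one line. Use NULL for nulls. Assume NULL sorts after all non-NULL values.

(54, NULL, NULL); (54, NULL, NULL); (62, 1, CR); (62, 1, CR); (62, NULL, NULL); (63, NULL, NULL); (67, 1, QE); (70, NULL, NULL); (77, NULL, NULL); (94, 3, AX); (NULL, 1, RF); (NULL, 2, QE); (NULL, 5, RF); (NULL, 7, CR); (NULL, NULL, RF)

FULL OUTER JOIN keeps every row from both sides; unmatched rows get NULL for the other side's columns.
Matching on c.class_id = s.class_id AND c.region = s.region. A NULL in a compared column never satisfies the condition.
- c row (class_id=1, region=RF): no match → kept, s columns NULL.
- c row (class_id=1, region=QE): matches 1 s row(s) → 1 output row(s).
- c row (class_id=1, region=CR): matches 1 s row(s) → 1 output row(s).
- c row (class_id=NULL, region=RF): no match → kept, s columns NULL.
- c row (class_id=7, region=CR): no match → kept, s columns NULL.
- c row (class_id=5, region=RF): no match → kept, s columns NULL.
- c row (class_id=1, region=CR): matches 1 s row(s) → 1 output row(s).
- c row (class_id=2, region=QE): no match → kept, s columns NULL.
- c row (class_id=3, region=AX): matches 1 s row(s) → 1 output row(s).
- plus 6 unmatched s row(s), each kept with NULL c columns.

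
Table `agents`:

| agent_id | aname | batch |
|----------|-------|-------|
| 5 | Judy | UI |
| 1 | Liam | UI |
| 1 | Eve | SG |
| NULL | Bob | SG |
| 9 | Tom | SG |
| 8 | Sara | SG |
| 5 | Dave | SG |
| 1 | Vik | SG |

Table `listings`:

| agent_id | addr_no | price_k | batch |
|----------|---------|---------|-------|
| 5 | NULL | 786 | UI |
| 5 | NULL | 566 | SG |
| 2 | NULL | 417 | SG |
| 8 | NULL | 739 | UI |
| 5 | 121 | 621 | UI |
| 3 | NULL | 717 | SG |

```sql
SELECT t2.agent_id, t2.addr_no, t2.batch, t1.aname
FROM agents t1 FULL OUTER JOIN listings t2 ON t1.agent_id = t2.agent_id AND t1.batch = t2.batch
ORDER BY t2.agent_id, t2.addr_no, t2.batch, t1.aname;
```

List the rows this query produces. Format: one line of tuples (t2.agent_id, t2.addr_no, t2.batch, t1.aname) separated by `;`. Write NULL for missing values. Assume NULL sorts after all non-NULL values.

FULL OUTER JOIN keeps every row from both sides; unmatched rows get NULL for the other side's columns.
Matching on t1.agent_id = t2.agent_id AND t1.batch = t2.batch. A NULL in a compared column never satisfies the condition.
Matched pairs: 3; unmatched t1 rows kept: 6; unmatched t2 rows kept: 3.

(2, NULL, SG, NULL); (3, NULL, SG, NULL); (5, 121, UI, Judy); (5, NULL, SG, Dave); (5, NULL, UI, Judy); (8, NULL, UI, NULL); (NULL, NULL, NULL, Bob); (NULL, NULL, NULL, Eve); (NULL, NULL, NULL, Liam); (NULL, NULL, NULL, Sara); (NULL, NULL, NULL, Tom); (NULL, NULL, NULL, Vik)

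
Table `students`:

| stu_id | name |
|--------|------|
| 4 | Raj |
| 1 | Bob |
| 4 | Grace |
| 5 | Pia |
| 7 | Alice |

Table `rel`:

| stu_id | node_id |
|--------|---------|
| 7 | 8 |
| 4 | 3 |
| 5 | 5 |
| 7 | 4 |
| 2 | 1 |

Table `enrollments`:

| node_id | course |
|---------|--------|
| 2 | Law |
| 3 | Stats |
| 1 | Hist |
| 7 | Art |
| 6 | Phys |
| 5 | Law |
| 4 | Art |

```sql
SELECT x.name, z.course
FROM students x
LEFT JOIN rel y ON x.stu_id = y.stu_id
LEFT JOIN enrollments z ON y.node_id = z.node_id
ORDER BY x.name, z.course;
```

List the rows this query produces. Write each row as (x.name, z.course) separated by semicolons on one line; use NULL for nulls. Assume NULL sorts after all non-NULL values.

(Alice, Art); (Alice, NULL); (Bob, NULL); (Grace, Stats); (Pia, Law); (Raj, Stats)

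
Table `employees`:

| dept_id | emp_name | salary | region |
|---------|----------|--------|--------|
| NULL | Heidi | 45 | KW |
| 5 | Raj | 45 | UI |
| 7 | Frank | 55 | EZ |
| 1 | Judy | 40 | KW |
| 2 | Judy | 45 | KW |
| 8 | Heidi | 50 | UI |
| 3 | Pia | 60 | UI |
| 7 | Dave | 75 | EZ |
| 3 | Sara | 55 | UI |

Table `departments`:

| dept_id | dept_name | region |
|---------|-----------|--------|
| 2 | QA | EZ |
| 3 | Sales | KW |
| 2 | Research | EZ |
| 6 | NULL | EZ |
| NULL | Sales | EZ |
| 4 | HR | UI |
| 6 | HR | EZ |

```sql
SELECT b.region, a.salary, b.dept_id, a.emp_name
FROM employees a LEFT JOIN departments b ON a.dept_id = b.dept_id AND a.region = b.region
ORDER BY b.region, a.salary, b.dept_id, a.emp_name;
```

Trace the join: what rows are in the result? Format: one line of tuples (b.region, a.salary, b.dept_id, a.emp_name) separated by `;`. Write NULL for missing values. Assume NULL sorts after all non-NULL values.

LEFT JOIN keeps every row from `employees`; unmatched rows get NULL for `departments`'s columns.
Matching on a.dept_id = b.dept_id AND a.region = b.region. A NULL in a compared column never satisfies the condition.
- a row (dept_id=NULL, region=KW): no match → kept, b columns NULL.
- a row (dept_id=5, region=UI): no match → kept, b columns NULL.
- a row (dept_id=7, region=EZ): no match → kept, b columns NULL.
- a row (dept_id=1, region=KW): no match → kept, b columns NULL.
- a row (dept_id=2, region=KW): no match → kept, b columns NULL.
- a row (dept_id=8, region=UI): no match → kept, b columns NULL.
- a row (dept_id=3, region=UI): no match → kept, b columns NULL.
- a row (dept_id=7, region=EZ): no match → kept, b columns NULL.
- a row (dept_id=3, region=UI): no match → kept, b columns NULL.
After projecting and ordering:
b.region | a.salary | b.dept_id | a.emp_name
NULL | 40 | NULL | Judy
NULL | 45 | NULL | Heidi
NULL | 45 | NULL | Judy
NULL | 45 | NULL | Raj
NULL | 50 | NULL | Heidi
NULL | 55 | NULL | Frank
NULL | 55 | NULL | Sara
NULL | 60 | NULL | Pia
NULL | 75 | NULL | Dave

(NULL, 40, NULL, Judy); (NULL, 45, NULL, Heidi); (NULL, 45, NULL, Judy); (NULL, 45, NULL, Raj); (NULL, 50, NULL, Heidi); (NULL, 55, NULL, Frank); (NULL, 55, NULL, Sara); (NULL, 60, NULL, Pia); (NULL, 75, NULL, Dave)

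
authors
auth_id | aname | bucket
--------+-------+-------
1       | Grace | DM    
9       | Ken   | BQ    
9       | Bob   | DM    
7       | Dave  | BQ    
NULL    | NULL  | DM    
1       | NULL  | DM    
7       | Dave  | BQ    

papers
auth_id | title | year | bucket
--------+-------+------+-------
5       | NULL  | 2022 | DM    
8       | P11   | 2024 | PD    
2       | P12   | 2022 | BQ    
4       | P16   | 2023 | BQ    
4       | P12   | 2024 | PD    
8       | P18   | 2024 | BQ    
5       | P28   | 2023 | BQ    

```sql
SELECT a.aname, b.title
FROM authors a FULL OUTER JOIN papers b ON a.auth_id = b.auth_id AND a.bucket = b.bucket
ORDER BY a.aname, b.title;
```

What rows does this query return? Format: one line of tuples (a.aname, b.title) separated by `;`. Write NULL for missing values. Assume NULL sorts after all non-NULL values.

(Bob, NULL); (Dave, NULL); (Dave, NULL); (Grace, NULL); (Ken, NULL); (NULL, P11); (NULL, P12); (NULL, P12); (NULL, P16); (NULL, P18); (NULL, P28); (NULL, NULL); (NULL, NULL); (NULL, NULL)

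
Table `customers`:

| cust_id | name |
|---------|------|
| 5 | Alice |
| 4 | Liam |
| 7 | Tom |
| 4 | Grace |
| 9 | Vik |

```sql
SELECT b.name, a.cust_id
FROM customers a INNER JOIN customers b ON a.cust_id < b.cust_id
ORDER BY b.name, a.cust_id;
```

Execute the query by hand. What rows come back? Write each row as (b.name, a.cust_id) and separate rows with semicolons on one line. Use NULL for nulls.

INNER JOIN keeps only pairs where the ON condition holds.
Matching on a.cust_id < b.cust_id.
- cust_id=5: 2 matching b row(s), so 2 row(s) emitted.
- cust_id=4: 3 matching b row(s), so 3 row(s) emitted.
- cust_id=7: 1 matching b row(s), so 1 row(s) emitted.
- cust_id=4: 3 matching b row(s), so 3 row(s) emitted.
- cust_id=9: no matching b row, dropped.
After projecting and ordering:
b.name | a.cust_id
Alice | 4
Alice | 4
Tom | 4
Tom | 4
Tom | 5
Vik | 4
Vik | 4
Vik | 5
Vik | 7

(Alice, 4); (Alice, 4); (Tom, 4); (Tom, 4); (Tom, 5); (Vik, 4); (Vik, 4); (Vik, 5); (Vik, 7)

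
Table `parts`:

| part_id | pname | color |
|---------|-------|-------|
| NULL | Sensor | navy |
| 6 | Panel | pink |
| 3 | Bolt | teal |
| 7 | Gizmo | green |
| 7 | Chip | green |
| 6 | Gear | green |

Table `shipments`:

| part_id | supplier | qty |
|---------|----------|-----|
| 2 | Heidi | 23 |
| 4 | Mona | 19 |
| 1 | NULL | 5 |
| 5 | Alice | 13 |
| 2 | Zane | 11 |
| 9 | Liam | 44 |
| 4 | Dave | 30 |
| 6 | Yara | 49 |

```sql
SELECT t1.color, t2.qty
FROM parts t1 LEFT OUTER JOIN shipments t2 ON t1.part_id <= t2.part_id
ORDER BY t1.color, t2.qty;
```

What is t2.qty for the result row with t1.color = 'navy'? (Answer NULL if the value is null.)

NULL

LEFT JOIN keeps every row from `parts`; unmatched rows get NULL for `shipments`'s columns.
Matching on t1.part_id <= t2.part_id. A NULL in a compared column never satisfies the condition.
- t1 (part_id=NULL) has no partner → padded with NULL.
- t1 (part_id=6) pairs with 2 row(s) of t2.
- t1 (part_id=3) pairs with 5 row(s) of t2.
- t1 (part_id=7) pairs with 1 row(s) of t2.
- t1 (part_id=7) pairs with 1 row(s) of t2.
- t1 (part_id=6) pairs with 2 row(s) of t2.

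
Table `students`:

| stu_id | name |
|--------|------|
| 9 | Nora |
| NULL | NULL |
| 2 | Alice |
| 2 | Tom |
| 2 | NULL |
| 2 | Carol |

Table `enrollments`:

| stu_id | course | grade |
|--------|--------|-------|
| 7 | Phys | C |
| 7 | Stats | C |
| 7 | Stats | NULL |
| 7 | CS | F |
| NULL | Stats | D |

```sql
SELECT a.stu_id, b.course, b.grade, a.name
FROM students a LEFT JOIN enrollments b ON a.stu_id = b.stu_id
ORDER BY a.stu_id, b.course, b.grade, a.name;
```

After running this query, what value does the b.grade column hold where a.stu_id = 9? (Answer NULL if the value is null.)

NULL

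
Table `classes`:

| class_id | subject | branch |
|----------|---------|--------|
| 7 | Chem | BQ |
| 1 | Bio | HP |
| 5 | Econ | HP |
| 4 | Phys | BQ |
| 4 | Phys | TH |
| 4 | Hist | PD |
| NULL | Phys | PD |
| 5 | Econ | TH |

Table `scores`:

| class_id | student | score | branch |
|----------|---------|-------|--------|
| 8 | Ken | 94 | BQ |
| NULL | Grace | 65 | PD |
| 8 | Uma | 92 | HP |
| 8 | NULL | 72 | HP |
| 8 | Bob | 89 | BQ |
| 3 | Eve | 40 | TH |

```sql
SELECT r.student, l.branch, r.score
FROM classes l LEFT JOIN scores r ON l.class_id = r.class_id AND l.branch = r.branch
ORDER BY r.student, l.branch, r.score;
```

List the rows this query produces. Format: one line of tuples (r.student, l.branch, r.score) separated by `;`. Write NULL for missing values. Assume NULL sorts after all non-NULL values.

LEFT JOIN keeps every row from `classes`; unmatched rows get NULL for `scores`'s columns.
Matching on l.class_id = r.class_id AND l.branch = r.branch. A NULL in a compared column never satisfies the condition.
- l row (class_id=7, branch=BQ): no match → kept, r columns NULL.
- l row (class_id=1, branch=HP): no match → kept, r columns NULL.
- l row (class_id=5, branch=HP): no match → kept, r columns NULL.
- l row (class_id=4, branch=BQ): no match → kept, r columns NULL.
- l row (class_id=4, branch=TH): no match → kept, r columns NULL.
- l row (class_id=4, branch=PD): no match → kept, r columns NULL.
- l row (class_id=NULL, branch=PD): no match → kept, r columns NULL.
- l row (class_id=5, branch=TH): no match → kept, r columns NULL.
After projecting and ordering:
r.student | l.branch | r.score
NULL | BQ | NULL
NULL | BQ | NULL
NULL | HP | NULL
NULL | HP | NULL
NULL | PD | NULL
NULL | PD | NULL
NULL | TH | NULL
NULL | TH | NULL

(NULL, BQ, NULL); (NULL, BQ, NULL); (NULL, HP, NULL); (NULL, HP, NULL); (NULL, PD, NULL); (NULL, PD, NULL); (NULL, TH, NULL); (NULL, TH, NULL)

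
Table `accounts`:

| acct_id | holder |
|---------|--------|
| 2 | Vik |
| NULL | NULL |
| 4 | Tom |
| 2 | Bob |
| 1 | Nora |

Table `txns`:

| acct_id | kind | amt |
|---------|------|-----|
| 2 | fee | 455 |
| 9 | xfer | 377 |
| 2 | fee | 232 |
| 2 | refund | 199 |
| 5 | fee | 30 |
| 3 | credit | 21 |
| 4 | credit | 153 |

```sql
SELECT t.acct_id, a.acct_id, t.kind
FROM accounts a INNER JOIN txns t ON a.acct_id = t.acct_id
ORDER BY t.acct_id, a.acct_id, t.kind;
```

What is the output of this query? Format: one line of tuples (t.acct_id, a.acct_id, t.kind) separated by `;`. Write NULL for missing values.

(2, 2, fee); (2, 2, fee); (2, 2, fee); (2, 2, fee); (2, 2, refund); (2, 2, refund); (4, 4, credit)

INNER JOIN keeps only pairs where the ON condition holds.
Matching on a.acct_id = t.acct_id. A NULL in a compared column never satisfies the condition.
Matched pairs: 7.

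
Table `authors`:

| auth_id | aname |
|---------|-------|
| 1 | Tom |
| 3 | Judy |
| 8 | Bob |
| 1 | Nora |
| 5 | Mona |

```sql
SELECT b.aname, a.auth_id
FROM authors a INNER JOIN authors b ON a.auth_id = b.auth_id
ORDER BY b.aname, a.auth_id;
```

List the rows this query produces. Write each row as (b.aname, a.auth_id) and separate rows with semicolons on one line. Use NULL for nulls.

(Bob, 8); (Judy, 3); (Mona, 5); (Nora, 1); (Nora, 1); (Tom, 1); (Tom, 1)

INNER JOIN keeps only pairs where the ON condition holds.
Matching on a.auth_id = b.auth_id.
Matched pairs: 7.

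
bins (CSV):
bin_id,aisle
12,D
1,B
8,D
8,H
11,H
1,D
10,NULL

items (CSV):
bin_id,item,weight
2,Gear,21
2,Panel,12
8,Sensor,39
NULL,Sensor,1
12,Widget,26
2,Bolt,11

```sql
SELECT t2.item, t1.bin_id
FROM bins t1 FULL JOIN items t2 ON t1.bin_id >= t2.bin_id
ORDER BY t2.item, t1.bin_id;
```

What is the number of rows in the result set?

FULL OUTER JOIN keeps every row from both sides; unmatched rows get NULL for the other side's columns.
Matching on t1.bin_id >= t2.bin_id. A NULL in a compared column never satisfies the condition.
Matched pairs: 21; unmatched t1 rows kept: 2; unmatched t2 rows kept: 1.
Total: 21 matched + 3 padded = 24 rows.

24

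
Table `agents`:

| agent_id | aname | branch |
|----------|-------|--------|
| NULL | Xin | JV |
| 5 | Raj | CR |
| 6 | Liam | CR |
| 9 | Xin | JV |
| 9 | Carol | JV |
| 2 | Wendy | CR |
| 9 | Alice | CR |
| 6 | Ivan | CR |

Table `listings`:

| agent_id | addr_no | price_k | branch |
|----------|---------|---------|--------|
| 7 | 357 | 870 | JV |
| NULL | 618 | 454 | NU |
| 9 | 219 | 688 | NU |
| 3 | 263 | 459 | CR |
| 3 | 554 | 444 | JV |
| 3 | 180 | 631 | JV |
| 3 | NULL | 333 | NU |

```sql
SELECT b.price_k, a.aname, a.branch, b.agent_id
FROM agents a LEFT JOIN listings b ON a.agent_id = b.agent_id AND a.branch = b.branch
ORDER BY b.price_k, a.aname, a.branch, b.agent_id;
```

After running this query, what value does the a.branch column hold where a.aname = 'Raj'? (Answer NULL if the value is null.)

LEFT JOIN keeps every row from `agents`; unmatched rows get NULL for `listings`'s columns.
Matching on a.agent_id = b.agent_id AND a.branch = b.branch. A NULL in a compared column never satisfies the condition.
- a row (agent_id=NULL, branch=JV): no match → kept, b columns NULL.
- a row (agent_id=5, branch=CR): no match → kept, b columns NULL.
- a row (agent_id=6, branch=CR): no match → kept, b columns NULL.
- a row (agent_id=9, branch=JV): no match → kept, b columns NULL.
- a row (agent_id=9, branch=JV): no match → kept, b columns NULL.
- a row (agent_id=2, branch=CR): no match → kept, b columns NULL.
- a row (agent_id=9, branch=CR): no match → kept, b columns NULL.
- a row (agent_id=6, branch=CR): no match → kept, b columns NULL.

CR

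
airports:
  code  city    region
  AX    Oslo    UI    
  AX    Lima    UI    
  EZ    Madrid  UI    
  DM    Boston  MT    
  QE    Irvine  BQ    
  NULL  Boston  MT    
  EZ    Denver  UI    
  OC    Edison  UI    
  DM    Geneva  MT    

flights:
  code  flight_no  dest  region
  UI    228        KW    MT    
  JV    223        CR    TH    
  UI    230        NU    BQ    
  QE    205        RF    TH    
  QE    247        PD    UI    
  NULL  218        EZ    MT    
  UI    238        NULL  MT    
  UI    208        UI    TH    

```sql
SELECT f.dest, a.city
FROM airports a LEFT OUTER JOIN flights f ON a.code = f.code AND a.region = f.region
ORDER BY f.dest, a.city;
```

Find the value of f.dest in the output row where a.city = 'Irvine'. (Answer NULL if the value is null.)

LEFT JOIN keeps every row from `airports`; unmatched rows get NULL for `flights`'s columns.
Matching on a.code = f.code AND a.region = f.region. A NULL in a compared column never satisfies the condition.
Matched pairs: 0; unmatched a rows kept: 9.

NULL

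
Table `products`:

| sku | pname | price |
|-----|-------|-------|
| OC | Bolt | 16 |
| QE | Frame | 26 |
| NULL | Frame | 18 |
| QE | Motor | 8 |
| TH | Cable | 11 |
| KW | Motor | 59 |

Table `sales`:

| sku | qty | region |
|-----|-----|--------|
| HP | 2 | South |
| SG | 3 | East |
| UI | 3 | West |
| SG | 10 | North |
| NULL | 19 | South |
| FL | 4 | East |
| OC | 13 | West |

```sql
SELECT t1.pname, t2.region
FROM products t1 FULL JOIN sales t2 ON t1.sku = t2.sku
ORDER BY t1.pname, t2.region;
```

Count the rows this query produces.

12

FULL OUTER JOIN keeps every row from both sides; unmatched rows get NULL for the other side's columns.
Matching on t1.sku = t2.sku. A NULL in a compared column never satisfies the condition.
Matched pairs: 1; unmatched t1 rows kept: 5; unmatched t2 rows kept: 6.
Total: 1 matched + 11 padded = 12 rows.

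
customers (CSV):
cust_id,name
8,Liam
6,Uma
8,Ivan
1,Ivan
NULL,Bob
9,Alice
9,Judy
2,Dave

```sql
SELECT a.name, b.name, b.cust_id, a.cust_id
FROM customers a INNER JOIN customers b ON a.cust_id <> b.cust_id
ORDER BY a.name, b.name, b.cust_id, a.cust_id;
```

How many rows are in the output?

38

INNER JOIN keeps only pairs where the ON condition holds.
Matching on a.cust_id <> b.cust_id. A NULL in a compared column never satisfies the condition.
- a row (cust_id=8): matches 5 b row(s) → 5 output row(s).
- a row (cust_id=6): matches 6 b row(s) → 6 output row(s).
- a row (cust_id=8): matches 5 b row(s) → 5 output row(s).
- a row (cust_id=1): matches 6 b row(s) → 6 output row(s).
- a row (cust_id=NULL): no match → dropped.
- a row (cust_id=9): matches 5 b row(s) → 5 output row(s).
- a row (cust_id=9): matches 5 b row(s) → 5 output row(s).
- a row (cust_id=2): matches 6 b row(s) → 6 output row(s).
Total: 38 rows.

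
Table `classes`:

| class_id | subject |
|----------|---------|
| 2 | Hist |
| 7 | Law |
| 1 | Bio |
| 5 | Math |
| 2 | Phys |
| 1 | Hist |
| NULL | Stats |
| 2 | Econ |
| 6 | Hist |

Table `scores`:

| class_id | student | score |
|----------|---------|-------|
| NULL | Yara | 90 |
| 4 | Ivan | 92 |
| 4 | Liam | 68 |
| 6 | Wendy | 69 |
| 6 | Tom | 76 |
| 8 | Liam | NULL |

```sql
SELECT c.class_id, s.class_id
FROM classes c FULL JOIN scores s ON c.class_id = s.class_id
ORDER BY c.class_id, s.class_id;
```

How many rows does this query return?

FULL OUTER JOIN keeps every row from both sides; unmatched rows get NULL for the other side's columns.
Matching on c.class_id = s.class_id. A NULL in a compared column never satisfies the condition.
Matched pairs: 2; unmatched c rows kept: 8; unmatched s rows kept: 4.
Total: 2 matched + 12 padded = 14 rows.

14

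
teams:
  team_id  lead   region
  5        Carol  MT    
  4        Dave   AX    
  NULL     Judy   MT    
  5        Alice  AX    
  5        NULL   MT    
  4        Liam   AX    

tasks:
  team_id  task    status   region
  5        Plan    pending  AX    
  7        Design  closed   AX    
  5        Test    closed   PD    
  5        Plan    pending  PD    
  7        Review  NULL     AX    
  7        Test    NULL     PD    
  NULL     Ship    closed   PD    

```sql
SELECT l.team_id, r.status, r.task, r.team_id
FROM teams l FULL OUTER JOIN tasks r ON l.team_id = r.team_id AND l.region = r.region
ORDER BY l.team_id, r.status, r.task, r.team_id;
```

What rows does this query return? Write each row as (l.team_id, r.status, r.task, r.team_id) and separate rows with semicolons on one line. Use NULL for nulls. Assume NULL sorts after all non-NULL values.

(4, NULL, NULL, NULL); (4, NULL, NULL, NULL); (5, pending, Plan, 5); (5, NULL, NULL, NULL); (5, NULL, NULL, NULL); (NULL, closed, Design, 7); (NULL, closed, Ship, NULL); (NULL, closed, Test, 5); (NULL, pending, Plan, 5); (NULL, NULL, Review, 7); (NULL, NULL, Test, 7); (NULL, NULL, NULL, NULL)

FULL OUTER JOIN keeps every row from both sides; unmatched rows get NULL for the other side's columns.
Matching on l.team_id = r.team_id AND l.region = r.region. A NULL in a compared column never satisfies the condition.
Matched pairs: 1; unmatched l rows kept: 5; unmatched r rows kept: 6.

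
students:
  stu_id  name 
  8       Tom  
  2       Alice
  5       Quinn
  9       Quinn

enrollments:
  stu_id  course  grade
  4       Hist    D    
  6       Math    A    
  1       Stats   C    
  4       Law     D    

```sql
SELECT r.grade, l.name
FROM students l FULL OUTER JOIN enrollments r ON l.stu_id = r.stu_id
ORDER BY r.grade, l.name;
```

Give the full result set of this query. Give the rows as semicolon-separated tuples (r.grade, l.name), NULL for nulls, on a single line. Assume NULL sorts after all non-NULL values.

(A, NULL); (C, NULL); (D, NULL); (D, NULL); (NULL, Alice); (NULL, Quinn); (NULL, Quinn); (NULL, Tom)

FULL OUTER JOIN keeps every row from both sides; unmatched rows get NULL for the other side's columns.
Matching on l.stu_id = r.stu_id.
Matched pairs: 0; unmatched l rows kept: 4; unmatched r rows kept: 4.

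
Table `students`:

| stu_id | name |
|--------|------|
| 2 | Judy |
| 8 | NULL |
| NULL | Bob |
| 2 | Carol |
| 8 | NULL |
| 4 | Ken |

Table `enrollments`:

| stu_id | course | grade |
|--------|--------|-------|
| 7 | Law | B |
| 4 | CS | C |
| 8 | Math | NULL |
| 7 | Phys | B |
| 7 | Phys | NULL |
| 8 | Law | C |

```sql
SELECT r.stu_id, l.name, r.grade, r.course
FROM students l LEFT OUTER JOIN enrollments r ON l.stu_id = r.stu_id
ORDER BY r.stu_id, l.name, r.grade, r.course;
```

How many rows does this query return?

LEFT JOIN keeps every row from `students`; unmatched rows get NULL for `enrollments`'s columns.
Matching on l.stu_id = r.stu_id. A NULL in a compared column never satisfies the condition.
- l[0] stu_id=2 → no match; kept with NULLs on the r side.
- l[1] stu_id=8 → 2 match(es) in r → 2 row(s).
- l[2] stu_id=NULL → no match; kept with NULLs on the r side.
- l[3] stu_id=2 → no match; kept with NULLs on the r side.
- l[4] stu_id=8 → 2 match(es) in r → 2 row(s).
- l[5] stu_id=4 → 1 match(es) in r → 1 row(s).
Total: 5 matched + 3 padded = 8 rows.

8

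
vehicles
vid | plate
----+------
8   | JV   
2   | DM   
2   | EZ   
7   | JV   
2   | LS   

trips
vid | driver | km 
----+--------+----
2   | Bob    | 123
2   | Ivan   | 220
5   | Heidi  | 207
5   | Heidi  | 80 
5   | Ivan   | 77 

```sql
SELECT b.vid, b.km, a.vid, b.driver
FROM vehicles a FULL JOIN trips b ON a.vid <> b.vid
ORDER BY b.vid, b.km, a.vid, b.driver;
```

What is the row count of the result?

19

FULL OUTER JOIN keeps every row from both sides; unmatched rows get NULL for the other side's columns.
Matching on a.vid <> b.vid.
- a row (vid=8): matches 5 b row(s) → 5 output row(s).
- a row (vid=2): matches 3 b row(s) → 3 output row(s).
- a row (vid=2): matches 3 b row(s) → 3 output row(s).
- a row (vid=7): matches 5 b row(s) → 5 output row(s).
- a row (vid=2): matches 3 b row(s) → 3 output row(s).
Total: 19 rows.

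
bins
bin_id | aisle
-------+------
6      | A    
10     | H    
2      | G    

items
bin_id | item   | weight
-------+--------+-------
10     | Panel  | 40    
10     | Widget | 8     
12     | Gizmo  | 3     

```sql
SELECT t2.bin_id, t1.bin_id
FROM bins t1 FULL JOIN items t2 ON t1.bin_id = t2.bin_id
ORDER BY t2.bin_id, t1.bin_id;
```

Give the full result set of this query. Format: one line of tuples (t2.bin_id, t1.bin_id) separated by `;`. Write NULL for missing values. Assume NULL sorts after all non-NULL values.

(10, 10); (10, 10); (12, NULL); (NULL, 2); (NULL, 6)

FULL OUTER JOIN keeps every row from both sides; unmatched rows get NULL for the other side's columns.
Matching on t1.bin_id = t2.bin_id.
- t1[0] bin_id=6 → no match; kept with NULLs on the t2 side.
- t1[1] bin_id=10 → 2 match(es) in t2 → 2 row(s).
- t1[2] bin_id=2 → no match; kept with NULLs on the t2 side.
- 1 t2 row(s) had no t1 match → kept, t1 columns NULL.
After projecting and ordering:
t2.bin_id | t1.bin_id
10 | 10
10 | 10
12 | NULL
NULL | 2
NULL | 6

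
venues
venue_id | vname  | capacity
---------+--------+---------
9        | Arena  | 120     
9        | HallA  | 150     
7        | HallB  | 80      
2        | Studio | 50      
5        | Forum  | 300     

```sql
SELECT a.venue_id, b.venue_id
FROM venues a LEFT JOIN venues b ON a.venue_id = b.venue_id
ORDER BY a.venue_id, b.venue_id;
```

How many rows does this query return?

7

LEFT JOIN keeps every row from `venues a`; unmatched rows get NULL for `venues b`'s columns.
Matching on a.venue_id = b.venue_id.
Matched pairs: 7; unmatched a rows kept: 0.
Total: 7 rows.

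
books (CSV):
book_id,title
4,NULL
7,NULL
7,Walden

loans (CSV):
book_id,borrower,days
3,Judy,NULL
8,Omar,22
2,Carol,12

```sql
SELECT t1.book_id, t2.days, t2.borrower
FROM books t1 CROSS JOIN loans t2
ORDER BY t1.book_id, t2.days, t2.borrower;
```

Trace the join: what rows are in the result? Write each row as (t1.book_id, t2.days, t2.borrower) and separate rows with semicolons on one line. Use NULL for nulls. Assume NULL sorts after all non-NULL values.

CROSS JOIN pairs every row of `books` with every row of `loans`: 3 × 3 = 9 rows.

(4, 12, Carol); (4, 22, Omar); (4, NULL, Judy); (7, 12, Carol); (7, 12, Carol); (7, 22, Omar); (7, 22, Omar); (7, NULL, Judy); (7, NULL, Judy)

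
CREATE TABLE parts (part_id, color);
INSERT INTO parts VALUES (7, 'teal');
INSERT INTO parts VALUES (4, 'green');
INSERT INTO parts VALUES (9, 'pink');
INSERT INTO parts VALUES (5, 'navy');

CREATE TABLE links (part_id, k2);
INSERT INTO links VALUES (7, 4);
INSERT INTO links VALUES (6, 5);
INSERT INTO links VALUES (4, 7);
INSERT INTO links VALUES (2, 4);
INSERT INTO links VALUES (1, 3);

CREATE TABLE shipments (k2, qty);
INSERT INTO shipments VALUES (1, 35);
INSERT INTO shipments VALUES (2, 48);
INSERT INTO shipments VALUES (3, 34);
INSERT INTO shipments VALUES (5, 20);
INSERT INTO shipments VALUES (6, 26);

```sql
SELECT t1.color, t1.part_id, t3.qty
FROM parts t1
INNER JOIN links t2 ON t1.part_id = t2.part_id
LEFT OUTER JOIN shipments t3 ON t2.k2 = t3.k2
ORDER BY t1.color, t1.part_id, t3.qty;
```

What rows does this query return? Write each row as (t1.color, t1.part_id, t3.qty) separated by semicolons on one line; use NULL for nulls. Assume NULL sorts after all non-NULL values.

(green, 4, NULL); (teal, 7, NULL)

Evaluate left to right. First `parts t1 INNER JOIN links t2` on part_id: 2 row(s).
Then LEFT JOIN `shipments t3` on k2: each of those 2 rows is kept; rows whose t2.k2 has no match in t3 get NULL for t3's columns.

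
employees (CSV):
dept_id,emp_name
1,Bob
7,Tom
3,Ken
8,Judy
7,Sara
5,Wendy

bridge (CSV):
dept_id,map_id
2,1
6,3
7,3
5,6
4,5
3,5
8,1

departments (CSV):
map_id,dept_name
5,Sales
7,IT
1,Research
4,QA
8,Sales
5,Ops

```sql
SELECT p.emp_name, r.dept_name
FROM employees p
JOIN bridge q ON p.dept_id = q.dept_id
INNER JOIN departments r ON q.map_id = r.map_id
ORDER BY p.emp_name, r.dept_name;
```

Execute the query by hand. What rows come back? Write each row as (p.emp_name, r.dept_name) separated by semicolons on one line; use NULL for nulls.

(Judy, Research); (Ken, Ops); (Ken, Sales)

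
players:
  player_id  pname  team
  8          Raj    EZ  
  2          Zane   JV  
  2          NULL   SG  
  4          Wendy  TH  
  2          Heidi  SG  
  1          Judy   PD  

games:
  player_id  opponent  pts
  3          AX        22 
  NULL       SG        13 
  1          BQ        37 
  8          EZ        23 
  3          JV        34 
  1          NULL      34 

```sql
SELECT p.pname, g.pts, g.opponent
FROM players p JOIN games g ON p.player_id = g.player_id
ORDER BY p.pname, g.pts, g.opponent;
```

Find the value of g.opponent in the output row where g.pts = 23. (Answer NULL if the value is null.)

EZ

INNER JOIN keeps only pairs where the ON condition holds.
Matching on p.player_id = g.player_id. A NULL in a compared column never satisfies the condition.
Matched pairs: 3.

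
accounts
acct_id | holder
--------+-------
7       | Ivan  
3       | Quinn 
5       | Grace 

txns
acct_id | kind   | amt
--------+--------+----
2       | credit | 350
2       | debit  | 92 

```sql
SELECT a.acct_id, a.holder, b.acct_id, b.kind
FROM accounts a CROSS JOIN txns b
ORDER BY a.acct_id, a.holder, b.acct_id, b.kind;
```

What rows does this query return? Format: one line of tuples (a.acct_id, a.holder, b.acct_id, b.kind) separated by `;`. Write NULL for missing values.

CROSS JOIN pairs every row of `accounts` with every row of `txns`: 3 × 2 = 6 rows.
After projecting and ordering:
a.acct_id | a.holder | b.acct_id | b.kind
3 | Quinn | 2 | credit
3 | Quinn | 2 | debit
5 | Grace | 2 | credit
5 | Grace | 2 | debit
7 | Ivan | 2 | credit
7 | Ivan | 2 | debit

(3, Quinn, 2, credit); (3, Quinn, 2, debit); (5, Grace, 2, credit); (5, Grace, 2, debit); (7, Ivan, 2, credit); (7, Ivan, 2, debit)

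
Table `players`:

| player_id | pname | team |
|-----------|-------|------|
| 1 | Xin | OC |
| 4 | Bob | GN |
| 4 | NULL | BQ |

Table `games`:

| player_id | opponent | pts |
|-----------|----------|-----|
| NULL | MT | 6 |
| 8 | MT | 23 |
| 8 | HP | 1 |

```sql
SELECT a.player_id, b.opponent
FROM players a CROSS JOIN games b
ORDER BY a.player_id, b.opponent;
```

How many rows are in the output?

9

CROSS JOIN pairs every row of `players` with every row of `games`: 3 × 3 = 9 rows.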